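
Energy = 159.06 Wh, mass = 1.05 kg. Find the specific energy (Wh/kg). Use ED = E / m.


Specific energy = 159.06 Wh / 1.05 kg = 151.5 Wh/kg

151.5 Wh/kg


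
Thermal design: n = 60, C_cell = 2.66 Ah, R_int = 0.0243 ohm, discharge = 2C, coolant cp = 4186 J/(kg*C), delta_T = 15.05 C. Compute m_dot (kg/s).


Step 1: I = 2 * 2.66 = 5.32 A
Step 2: Q_cell = I^2 * R = 5.32^2 * 0.0243 = 0.68775 W
Step 3: Q_total = 60 * 0.68775 = 41.265 W
Step 4: m_dot = Q_total / (cp * dT) = 41.265 / (4186 * 15.05) = 6.550e-04 kg/s

6.550e-04 kg/s


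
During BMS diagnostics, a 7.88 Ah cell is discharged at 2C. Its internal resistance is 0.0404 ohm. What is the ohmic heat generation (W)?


Step 1: I = C_rate * capacity = 2 * 7.88 = 15.76 A
Step 2: Q = I^2 * R = 15.76^2 * 0.0404 = 248.38 * 0.0404 = 10.03 W

10.03 W


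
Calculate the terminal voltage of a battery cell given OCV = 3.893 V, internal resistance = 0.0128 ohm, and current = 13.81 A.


IR drop = 13.81 * 0.0128 = 0.17677 V
V = 3.893 - 0.17677 = 3.716 V

3.716 V


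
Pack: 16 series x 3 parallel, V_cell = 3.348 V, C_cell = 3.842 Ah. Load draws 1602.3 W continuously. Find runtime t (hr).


Step 1: E_pack = Ns * V_cell * Np * C_cell = 16 * 3.348 * 3 * 3.842 = 617.42 Wh
Step 2: t = E_pack / P = 617.42 / 1602.3 = 0.3853 hr

0.3853 hr


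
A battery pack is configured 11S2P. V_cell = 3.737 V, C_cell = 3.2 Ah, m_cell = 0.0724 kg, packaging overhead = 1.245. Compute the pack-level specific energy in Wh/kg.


Step 1: V_pack = 11 * 3.737 = 41.107 V
Step 2: C_pack = 2 * 3.2 = 6.4 Ah
Step 3: E_pack = V_pack * C_pack = 41.107 * 6.4 = 263.08 Wh
Step 4: m_pack = 11 * 2 * 0.0724 * 1.245 = 1.983 kg
Step 5: ED = E_pack / m_pack = 263.08 / 1.983 = 132.7 Wh/kg

132.7 Wh/kg


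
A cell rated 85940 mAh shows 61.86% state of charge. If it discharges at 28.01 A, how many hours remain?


Convert: C_total = 85940 mAh = 85.94 Ah
Step 1: remaining = SOC/100 * C_total = 61.86/100 * 85.94 = 53.162 Ah
Step 2: t = remaining / I = 53.162 / 28.01 = 1.898 hr

1.898 hr


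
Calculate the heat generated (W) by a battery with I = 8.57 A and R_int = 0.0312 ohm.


I^2 = 73.445
Q = 73.445 * 0.0312 = 2.291 W

2.291 W


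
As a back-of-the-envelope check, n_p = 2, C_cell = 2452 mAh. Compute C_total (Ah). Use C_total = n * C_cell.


Convert: C_cell = 2452 mAh = 2.452 Ah
C_total = 2 * 2.452 = 4.904 Ah

4.904 Ah


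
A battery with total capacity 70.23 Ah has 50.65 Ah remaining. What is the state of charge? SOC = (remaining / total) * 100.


SOC% = 50.65 / 70.23 * 100 = 72.12%

72.12%


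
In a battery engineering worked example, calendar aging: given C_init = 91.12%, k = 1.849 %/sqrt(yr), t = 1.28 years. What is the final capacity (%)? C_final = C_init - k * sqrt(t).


sqrt(t) = sqrt(1.28) = 1.1314
C_final = 91.12 - 1.849 * 1.1314 = 89.03%

89.03%


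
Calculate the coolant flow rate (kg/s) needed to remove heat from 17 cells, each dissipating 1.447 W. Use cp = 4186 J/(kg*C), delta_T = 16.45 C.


Step 1: Total heat Q = 17 * 1.447 W = 24.599 W
Step 2: denom = cp * dT = 4186 * 16.45 = 68860
Step 3: m_dot = 24.599 / 68860 = 3.572e-04 kg/s

3.572e-04 kg/s


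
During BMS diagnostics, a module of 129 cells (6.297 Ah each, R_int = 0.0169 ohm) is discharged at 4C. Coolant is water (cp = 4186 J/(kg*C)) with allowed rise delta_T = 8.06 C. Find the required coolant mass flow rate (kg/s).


Step 1: I = 4 * 6.297 = 25.188 A
Step 2: Q_cell = I^2 * R = 25.188^2 * 0.0169 = 10.722 W
Step 3: Q_total = 129 * 10.722 = 1383.1 W
Step 4: m_dot = Q_total / (cp * dT) = 1383.1 / (4186 * 8.06) = 0.04099 kg/s

0.04099 kg/s


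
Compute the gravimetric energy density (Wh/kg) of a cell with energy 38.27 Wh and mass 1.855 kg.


Specific energy = 38.27 Wh / 1.855 kg = 20.63 Wh/kg

20.63 Wh/kg


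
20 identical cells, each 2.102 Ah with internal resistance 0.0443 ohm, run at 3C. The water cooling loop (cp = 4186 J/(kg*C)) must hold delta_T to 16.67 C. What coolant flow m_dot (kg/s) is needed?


Step 1: I = 3 * 2.102 = 6.306 A
Step 2: Q_cell = I^2 * R = 6.306^2 * 0.0443 = 1.7616 W
Step 3: Q_total = 20 * 1.7616 = 35.232 W
Step 4: m_dot = Q_total / (cp * dT) = 35.232 / (4186 * 16.67) = 5.049e-04 kg/s

5.049e-04 kg/s


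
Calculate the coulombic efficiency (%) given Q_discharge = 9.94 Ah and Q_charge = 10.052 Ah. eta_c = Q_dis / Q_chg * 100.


eta_c = Q_dis / Q_chg * 100 = 9.94 / 10.052 * 100 = 98.89%

98.89%


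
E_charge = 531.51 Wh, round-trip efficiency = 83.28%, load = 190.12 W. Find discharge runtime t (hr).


Step 1: E_discharge = eta/100 * E_charge = 83.28/100 * 531.51 = 442.64 Wh
Step 2: t = E_discharge / P = 442.64 / 190.12 = 2.328 hr

2.328 hr


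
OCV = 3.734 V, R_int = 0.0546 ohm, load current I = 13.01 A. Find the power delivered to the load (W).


Step 1: V_terminal = OCV - I*R = 3.734 - 13.01 * 0.0546 = 3.0237 V
Step 2: P_out = V_terminal * I = 3.0237 * 13.01 = 39.34 W

39.34 W


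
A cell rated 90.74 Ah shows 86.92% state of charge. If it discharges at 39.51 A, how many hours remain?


Step 1: remaining = SOC/100 * C_total = 86.92/100 * 90.74 = 78.871 Ah
Step 2: t = remaining / I = 78.871 / 39.51 = 1.996 hr

1.996 hr


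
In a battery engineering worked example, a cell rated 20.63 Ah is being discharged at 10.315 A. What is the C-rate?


Rearranging: C_rate = 10.315 / 20.63 = 0.5C

0.5C


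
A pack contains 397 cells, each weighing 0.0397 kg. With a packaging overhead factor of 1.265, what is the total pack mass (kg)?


m_pack = n * m_cell * overhead = 397 * 0.0397 * 1.265 = 19.94 kg

19.94 kg


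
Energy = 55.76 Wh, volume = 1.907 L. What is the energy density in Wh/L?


ED = E / V = 55.76 / 1.907 = 29.24 Wh/L

29.24 Wh/L


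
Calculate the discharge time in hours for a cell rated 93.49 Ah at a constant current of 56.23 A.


Runtime = 93.49 Ah / 56.23 A = 1.663 hr

1.663 hr


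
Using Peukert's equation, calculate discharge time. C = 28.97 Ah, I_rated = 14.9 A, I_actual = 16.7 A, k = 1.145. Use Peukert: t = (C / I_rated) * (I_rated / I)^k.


t_rated = C / I_rated = 28.97 / 14.9 = 1.9443 hr
(I_rated/I)^k = (0.89222)^1.145 = 0.87759
t = t_rated * (I_rated/I)^k = 1.9443 * 0.87759 = 1.706 hr

1.706 hr


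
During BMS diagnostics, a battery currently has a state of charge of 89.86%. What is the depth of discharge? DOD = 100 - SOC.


DOD = 100 - SOC = 100 - 89.86 = 10.14%

10.14%


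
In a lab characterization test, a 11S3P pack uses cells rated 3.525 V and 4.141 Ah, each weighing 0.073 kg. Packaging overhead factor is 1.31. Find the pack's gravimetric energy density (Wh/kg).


Step 1: V_pack = 11 * 3.525 = 38.775 V
Step 2: C_pack = 3 * 4.141 = 12.423 Ah
Step 3: E_pack = V_pack * C_pack = 38.775 * 12.423 = 481.7 Wh
Step 4: m_pack = 11 * 3 * 0.073 * 1.31 = 3.1558 kg
Step 5: ED = E_pack / m_pack = 481.7 / 3.1558 = 152.6 Wh/kg

152.6 Wh/kg


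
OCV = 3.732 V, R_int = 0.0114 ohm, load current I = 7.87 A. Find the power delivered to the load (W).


Step 1: V_terminal = OCV - I*R = 3.732 - 7.87 * 0.0114 = 3.6423 V
Step 2: P_out = V_terminal * I = 3.6423 * 7.87 = 28.66 W

28.66 W


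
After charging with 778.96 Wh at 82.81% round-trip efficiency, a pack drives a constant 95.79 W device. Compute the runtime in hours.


Step 1: E_discharge = eta/100 * E_charge = 82.81/100 * 778.96 = 645.06 Wh
Step 2: t = E_discharge / P = 645.06 / 95.79 = 6.734 hr

6.734 hr


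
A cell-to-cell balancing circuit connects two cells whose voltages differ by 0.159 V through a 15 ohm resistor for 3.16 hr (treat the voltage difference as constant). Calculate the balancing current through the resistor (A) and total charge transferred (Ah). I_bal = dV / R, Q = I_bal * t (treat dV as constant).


I_bal = dV / R = 0.159 / 15 = 0.0106 A
Q = I_bal * t = 0.0106 * 3.16 = 0.03350 Ah

I=0.0106 A, Q=0.03350 Ah


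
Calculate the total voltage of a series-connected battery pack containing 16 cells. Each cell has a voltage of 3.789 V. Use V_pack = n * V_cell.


V_pack = n * V_cell = 16 * 3.789 = 60.624 V

60.624 V


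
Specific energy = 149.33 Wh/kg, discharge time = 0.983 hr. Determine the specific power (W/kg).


Specific power = 149.33 Wh/kg / 0.983 hr = 151.9 W/kg

151.9 W/kg


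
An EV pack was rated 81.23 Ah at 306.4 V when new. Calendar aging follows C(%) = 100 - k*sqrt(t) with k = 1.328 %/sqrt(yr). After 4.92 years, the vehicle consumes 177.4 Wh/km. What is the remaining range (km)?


Step 1: capacity retention = 100 - 1.328 * sqrt(4.92) = 100 - 1.328 * 2.2181 = 97.054%
Step 2: C_now = 81.23 * 97.054/100 = 78.837 Ah
Step 3: E_pack = V * C_now = 306.4 * 78.837 = 24156 Wh
Step 4: range = E_pack / consumption = 24156 / 177.4 = 136.2 km

136.2 km


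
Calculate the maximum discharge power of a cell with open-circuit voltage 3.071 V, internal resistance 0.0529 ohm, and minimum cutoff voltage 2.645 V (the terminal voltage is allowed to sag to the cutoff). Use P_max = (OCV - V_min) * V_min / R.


P_max = (OCV - V_min) * V_min / R = (3.071 - 2.645) * 2.645 / 0.0529 = 0.426 * 2.645 / 0.0529 = 21.30 W

21.30 W


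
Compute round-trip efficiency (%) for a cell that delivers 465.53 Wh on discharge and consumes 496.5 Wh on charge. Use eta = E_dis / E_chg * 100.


Round-trip efficiency = 465.53/496.5 * 100% = 93.76%

93.76%


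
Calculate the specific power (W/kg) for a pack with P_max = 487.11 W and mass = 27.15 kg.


Specific power = 487.11 W / 27.15 kg = 17.94 W/kg

17.94 W/kg


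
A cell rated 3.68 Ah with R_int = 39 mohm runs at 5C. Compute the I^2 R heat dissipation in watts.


Convert: R = 39 mohm = 0.039 ohm
Step 1: I = C_rate * capacity = 5 * 3.68 = 18.4 A
Step 2: Q = I^2 * R = 18.4^2 * 0.039 = 338.56 * 0.039 = 13.20 W

13.20 W


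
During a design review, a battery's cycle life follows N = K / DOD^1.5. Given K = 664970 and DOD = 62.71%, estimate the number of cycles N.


Step 1: DOD^1.5 = 62.71^1.5 = 496.6
Step 2: N = 664970 / 496.6 = 1339 cycles

1339 cycles


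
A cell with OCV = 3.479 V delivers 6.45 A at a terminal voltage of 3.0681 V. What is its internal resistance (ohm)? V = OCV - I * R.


R = (OCV - V) / I = (3.479 - 3.0681) / 6.45 = 0.06371 ohm

0.06371 ohm


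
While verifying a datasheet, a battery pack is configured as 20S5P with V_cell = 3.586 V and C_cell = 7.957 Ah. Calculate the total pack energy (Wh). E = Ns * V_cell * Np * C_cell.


V_pack = 20 * 3.586 = 71.72 V
C_pack = 5 * 7.957 = 39.785 Ah
E = V_pack * C_pack = 71.72 * 39.785 = 2853 Wh

2853 Wh


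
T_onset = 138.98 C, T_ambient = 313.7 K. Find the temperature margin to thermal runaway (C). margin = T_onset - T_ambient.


Convert: T_ambient = 313.7 K = 40.55 C
margin = 138.98 - 40.55 = 98.43 C

98.43 C


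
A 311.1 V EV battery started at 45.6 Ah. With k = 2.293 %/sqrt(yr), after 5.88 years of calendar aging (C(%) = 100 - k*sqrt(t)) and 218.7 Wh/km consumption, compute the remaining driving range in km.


Step 1: capacity retention = 100 - 2.293 * sqrt(5.88) = 100 - 2.293 * 2.4249 = 94.44%
Step 2: C_now = 45.6 * 94.44/100 = 43.065 Ah
Step 3: E_pack = V * C_now = 311.1 * 43.065 = 13398 Wh
Step 4: range = E_pack / consumption = 13398 / 218.7 = 61.26 km

61.26 km


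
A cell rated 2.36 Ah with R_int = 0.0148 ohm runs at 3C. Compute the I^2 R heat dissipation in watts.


Step 1: I = C_rate * capacity = 3 * 2.36 = 7.08 A
Step 2: Q = I^2 * R = 7.08^2 * 0.0148 = 50.126 * 0.0148 = 0.7419 W

0.7419 W


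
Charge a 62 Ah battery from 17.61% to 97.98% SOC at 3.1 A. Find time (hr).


Step 1: dSOC = 97.98% - 17.61% = 80.37%
Step 2: delta_Ah = 62 * 80.37 / 100 = 49.829 Ah
Step 3: t = 49.829 / 3.1 = 16.07 hr

16.07 hr


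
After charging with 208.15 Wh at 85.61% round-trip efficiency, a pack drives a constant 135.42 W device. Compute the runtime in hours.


Step 1: E_discharge = eta/100 * E_charge = 85.61/100 * 208.15 = 178.2 Wh
Step 2: t = E_discharge / P = 178.2 / 135.42 = 1.316 hr

1.316 hr


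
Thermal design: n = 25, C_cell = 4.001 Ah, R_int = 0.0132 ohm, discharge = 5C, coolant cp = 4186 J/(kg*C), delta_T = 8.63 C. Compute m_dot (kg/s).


Step 1: I = 5 * 4.001 = 20.005 A
Step 2: Q_cell = I^2 * R = 20.005^2 * 0.0132 = 5.2826 W
Step 3: Q_total = 25 * 5.2826 = 132.07 W
Step 4: m_dot = Q_total / (cp * dT) = 132.07 / (4186 * 8.63) = 0.003656 kg/s

0.003656 kg/s


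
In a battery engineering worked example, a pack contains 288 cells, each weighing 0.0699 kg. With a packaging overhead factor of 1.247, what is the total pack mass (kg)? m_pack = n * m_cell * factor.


m_pack = n * m_cell * overhead = 288 * 0.0699 * 1.247 = 25.10 kg

25.10 kg


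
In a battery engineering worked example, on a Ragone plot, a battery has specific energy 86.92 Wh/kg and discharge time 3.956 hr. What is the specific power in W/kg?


P_specific = E / t = 86.92 / 3.956 = 21.97 W/kg

21.97 W/kg


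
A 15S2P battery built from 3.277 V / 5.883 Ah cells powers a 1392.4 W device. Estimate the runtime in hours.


Step 1: E_pack = Ns * V_cell * Np * C_cell = 15 * 3.277 * 2 * 5.883 = 578.36 Wh
Step 2: t = E_pack / P = 578.36 / 1392.4 = 0.4154 hr

0.4154 hr


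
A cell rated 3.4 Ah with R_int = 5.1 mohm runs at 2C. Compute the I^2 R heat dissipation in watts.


Convert: R = 5.1 mohm = 0.0051 ohm
Step 1: I = C_rate * capacity = 2 * 3.4 = 6.8 A
Step 2: Q = I^2 * R = 6.8^2 * 0.0051 = 46.24 * 0.0051 = 0.2358 W

0.2358 W


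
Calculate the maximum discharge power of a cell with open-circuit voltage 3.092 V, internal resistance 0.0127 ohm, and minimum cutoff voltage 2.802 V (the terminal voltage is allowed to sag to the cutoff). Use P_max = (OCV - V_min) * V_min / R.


P_max = (OCV - V_min) * V_min / R = (3.092 - 2.802) * 2.802 / 0.0127 = 0.29 * 2.802 / 0.0127 = 63.98 W

63.98 W


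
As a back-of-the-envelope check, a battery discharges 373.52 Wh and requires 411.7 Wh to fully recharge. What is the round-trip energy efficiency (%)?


eta_e = E_dis / E_chg * 100 = 373.52 / 411.7 * 100 = 90.73%

90.73%


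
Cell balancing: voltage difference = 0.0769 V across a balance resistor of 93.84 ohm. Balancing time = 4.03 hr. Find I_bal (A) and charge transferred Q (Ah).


I_bal = dV / R = 0.0769 / 93.84 = 8.1948e-04 A
Q = I_bal * t = 8.1948e-04 * 4.03 = 0.003303 Ah

I=8.1948e-04 A, Q=0.003303 Ah


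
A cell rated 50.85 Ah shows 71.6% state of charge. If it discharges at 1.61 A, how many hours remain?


Step 1: remaining = SOC/100 * C_total = 71.6/100 * 50.85 = 36.409 Ah
Step 2: t = remaining / I = 36.409 / 1.61 = 22.61 hr

22.61 hr


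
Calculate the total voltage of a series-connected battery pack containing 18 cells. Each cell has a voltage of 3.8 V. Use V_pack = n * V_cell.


V_pack = n * V_cell = 18 * 3.8 = 68.4 V

68.4 V


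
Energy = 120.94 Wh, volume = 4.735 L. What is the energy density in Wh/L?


ED = E / V = 120.94 / 4.735 = 25.54 Wh/L

25.54 Wh/L


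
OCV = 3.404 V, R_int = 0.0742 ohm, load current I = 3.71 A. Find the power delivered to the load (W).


Step 1: V_terminal = OCV - I*R = 3.404 - 3.71 * 0.0742 = 3.1287 V
Step 2: P_out = V_terminal * I = 3.1287 * 3.71 = 11.61 W

11.61 W


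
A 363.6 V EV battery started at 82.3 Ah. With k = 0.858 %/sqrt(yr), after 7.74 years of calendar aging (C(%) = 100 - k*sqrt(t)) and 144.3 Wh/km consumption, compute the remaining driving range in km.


Step 1: capacity retention = 100 - 0.858 * sqrt(7.74) = 100 - 0.858 * 2.7821 = 97.613%
Step 2: C_now = 82.3 * 97.613/100 = 80.335 Ah
Step 3: E_pack = V * C_now = 363.6 * 80.335 = 29210 Wh
Step 4: range = E_pack / consumption = 29210 / 144.3 = 202.4 km

202.4 km


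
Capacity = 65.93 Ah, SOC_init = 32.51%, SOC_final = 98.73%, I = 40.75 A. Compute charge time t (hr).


Step 1: dSOC = 98.73% - 32.51% = 66.22%
Step 2: delta_Ah = 65.93 * 66.22 / 100 = 43.659 Ah
Step 3: t = 43.659 / 40.75 = 1.071 hr

1.071 hr


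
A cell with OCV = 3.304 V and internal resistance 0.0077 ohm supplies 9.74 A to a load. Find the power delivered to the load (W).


Step 1: V_terminal = OCV - I*R = 3.304 - 9.74 * 0.0077 = 3.229 V
Step 2: P_out = V_terminal * I = 3.229 * 9.74 = 31.45 W

31.45 W


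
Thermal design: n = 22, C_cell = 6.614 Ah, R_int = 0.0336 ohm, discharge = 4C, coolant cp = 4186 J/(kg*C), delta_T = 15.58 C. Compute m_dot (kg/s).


Step 1: I = 4 * 6.614 = 26.456 A
Step 2: Q_cell = I^2 * R = 26.456^2 * 0.0336 = 23.517 W
Step 3: Q_total = 22 * 23.517 = 517.37 W
Step 4: m_dot = Q_total / (cp * dT) = 517.37 / (4186 * 15.58) = 0.007933 kg/s

0.007933 kg/s


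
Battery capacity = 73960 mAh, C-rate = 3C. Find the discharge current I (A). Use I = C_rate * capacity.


Convert: capacity = 73960 mAh = 73.96 Ah
At 3C: I = 3 * 73.96 Ah = 221.88 A

221.88 A


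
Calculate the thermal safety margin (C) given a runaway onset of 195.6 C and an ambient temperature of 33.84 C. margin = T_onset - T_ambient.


margin = T_onset - T_ambient = 195.6 - 33.84 = 161.76 C

161.76 C


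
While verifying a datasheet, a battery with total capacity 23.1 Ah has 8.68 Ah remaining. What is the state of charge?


SOC = (remaining / total) * 100 = (8.68 / 23.1) * 100 = 37.58%

37.58%


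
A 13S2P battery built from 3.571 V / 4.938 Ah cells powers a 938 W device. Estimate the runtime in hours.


Step 1: E_pack = Ns * V_cell * Np * C_cell = 13 * 3.571 * 2 * 4.938 = 458.47 Wh
Step 2: t = E_pack / P = 458.47 / 938 = 0.4888 hr

0.4888 hr


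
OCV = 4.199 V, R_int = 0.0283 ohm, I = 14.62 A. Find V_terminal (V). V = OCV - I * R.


IR drop = 14.62 * 0.0283 = 0.41375 V
V = 4.199 - 0.41375 = 3.785 V

3.785 V


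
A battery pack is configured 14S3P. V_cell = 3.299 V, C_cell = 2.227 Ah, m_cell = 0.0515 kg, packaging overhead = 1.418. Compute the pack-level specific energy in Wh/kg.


Step 1: V_pack = 14 * 3.299 = 46.186 V
Step 2: C_pack = 3 * 2.227 = 6.681 Ah
Step 3: E_pack = V_pack * C_pack = 46.186 * 6.681 = 308.57 Wh
Step 4: m_pack = 14 * 3 * 0.0515 * 1.418 = 3.0671 kg
Step 5: ED = E_pack / m_pack = 308.57 / 3.0671 = 100.6 Wh/kg

100.6 Wh/kg


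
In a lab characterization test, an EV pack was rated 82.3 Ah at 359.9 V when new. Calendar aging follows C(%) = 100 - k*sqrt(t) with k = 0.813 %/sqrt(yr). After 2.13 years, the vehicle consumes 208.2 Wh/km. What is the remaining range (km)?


Step 1: capacity retention = 100 - 0.813 * sqrt(2.13) = 100 - 0.813 * 1.4595 = 98.813%
Step 2: C_now = 82.3 * 98.813/100 = 81.323 Ah
Step 3: E_pack = V * C_now = 359.9 * 81.323 = 29268 Wh
Step 4: range = E_pack / consumption = 29268 / 208.2 = 140.6 km

140.6 km


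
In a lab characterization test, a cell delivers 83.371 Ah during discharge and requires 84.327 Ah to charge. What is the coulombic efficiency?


eta_c = Q_dis / Q_chg * 100 = 83.371 / 84.327 * 100 = 98.87%

98.87%


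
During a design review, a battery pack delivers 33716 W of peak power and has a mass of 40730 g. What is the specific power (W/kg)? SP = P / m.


Convert: m = 40730 g = 40.73 kg
Specific power = 33716 W / 40.73 kg = 827.8 W/kg

827.8 W/kg


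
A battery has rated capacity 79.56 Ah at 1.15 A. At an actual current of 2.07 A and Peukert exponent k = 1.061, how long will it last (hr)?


Step 1: t_rated = C / I_rated = 79.56 / 1.15 = 69.183 hr
Step 2: ratio = 1.15 / 2.07 = 0.55556
Step 3: ratio^k = 0.55556^1.061 = 0.53599
Step 4: t = t_rated * ratio^k = 69.183 * 0.53599 = 37.08 hr

37.08 hr


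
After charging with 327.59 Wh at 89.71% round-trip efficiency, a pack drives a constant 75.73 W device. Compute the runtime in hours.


Step 1: E_discharge = eta/100 * E_charge = 89.71/100 * 327.59 = 293.88 Wh
Step 2: t = E_discharge / P = 293.88 / 75.73 = 3.881 hr

3.881 hr


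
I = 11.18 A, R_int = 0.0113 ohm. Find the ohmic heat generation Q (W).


Q = I^2 * R = 11.18^2 * 0.0113 = 1.412 W

1.412 W


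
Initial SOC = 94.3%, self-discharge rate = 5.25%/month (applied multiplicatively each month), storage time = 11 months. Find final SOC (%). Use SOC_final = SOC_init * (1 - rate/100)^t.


decay = (1 - 5.25/100)^11 = 0.55255
SOC_final = 94.3 * 0.55255 = 52.11%

52.11%


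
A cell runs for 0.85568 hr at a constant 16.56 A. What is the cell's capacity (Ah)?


C = I * t = 16.56 * 0.85568 = 14.17 Ah

14.17 Ah


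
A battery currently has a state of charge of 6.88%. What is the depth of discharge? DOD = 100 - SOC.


Complement of SOC: DOD = 100% - 6.88% = 93.12%

93.12%


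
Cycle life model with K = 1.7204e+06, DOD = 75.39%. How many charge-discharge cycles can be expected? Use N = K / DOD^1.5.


DOD^1.5 = 654.59
N = K / DOD^1.5 = 1.7204e+06 / 654.59 = 2628

2628 cycles


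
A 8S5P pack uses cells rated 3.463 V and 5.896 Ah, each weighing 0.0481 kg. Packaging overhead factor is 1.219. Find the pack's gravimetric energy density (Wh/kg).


Step 1: V_pack = 8 * 3.463 = 27.704 V
Step 2: C_pack = 5 * 5.896 = 29.48 Ah
Step 3: E_pack = V_pack * C_pack = 27.704 * 29.48 = 816.71 Wh
Step 4: m_pack = 8 * 5 * 0.0481 * 1.219 = 2.3454 kg
Step 5: ED = E_pack / m_pack = 816.71 / 2.3454 = 348.2 Wh/kg

348.2 Wh/kg


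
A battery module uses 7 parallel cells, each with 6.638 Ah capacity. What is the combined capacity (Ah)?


C_total = 7 * 6.638 = 46.466 Ah

46.466 Ah


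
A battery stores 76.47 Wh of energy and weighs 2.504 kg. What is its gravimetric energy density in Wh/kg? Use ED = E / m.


ED = E / m = 76.47 / 2.504 = 30.54 Wh/kg

30.54 Wh/kg


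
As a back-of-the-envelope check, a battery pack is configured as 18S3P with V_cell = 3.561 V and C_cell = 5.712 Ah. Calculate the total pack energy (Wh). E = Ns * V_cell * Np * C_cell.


V_pack = 18 * 3.561 = 64.098 V
C_pack = 3 * 5.712 = 17.136 Ah
E = V_pack * C_pack = 64.098 * 17.136 = 1098 Wh

1098 Wh


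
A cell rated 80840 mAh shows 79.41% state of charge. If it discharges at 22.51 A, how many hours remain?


Convert: C_total = 80840 mAh = 80.84 Ah
Step 1: remaining = SOC/100 * C_total = 79.41/100 * 80.84 = 64.195 Ah
Step 2: t = remaining / I = 64.195 / 22.51 = 2.852 hr

2.852 hr


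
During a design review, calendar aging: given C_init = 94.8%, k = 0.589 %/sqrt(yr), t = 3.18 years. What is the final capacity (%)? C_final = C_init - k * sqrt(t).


sqrt(t) = sqrt(3.18) = 1.7833
C_final = 94.8 - 0.589 * 1.7833 = 93.75%

93.75%


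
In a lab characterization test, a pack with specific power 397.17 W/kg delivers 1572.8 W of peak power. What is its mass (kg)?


m = P / SP = 1572.8 / 397.17 = 3.960 kg

3.960 kg


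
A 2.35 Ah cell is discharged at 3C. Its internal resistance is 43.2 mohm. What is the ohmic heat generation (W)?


Convert: R = 43.2 mohm = 0.0432 ohm
Step 1: I = C_rate * capacity = 3 * 2.35 = 7.05 A
Step 2: Q = I^2 * R = 7.05^2 * 0.0432 = 49.703 * 0.0432 = 2.147 W

2.147 W


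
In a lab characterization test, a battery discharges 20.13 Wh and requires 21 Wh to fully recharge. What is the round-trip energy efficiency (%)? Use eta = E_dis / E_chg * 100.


eta_e = E_dis / E_chg * 100 = 20.13 / 21 * 100 = 95.86%

95.86%


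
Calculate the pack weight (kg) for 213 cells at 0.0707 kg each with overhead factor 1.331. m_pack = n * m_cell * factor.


Cell mass sum = 213 * 0.0707 = 15.059 kg
With overhead 1.331: m_pack = 15.059 * 1.331 = 20.04 kg

20.04 kg


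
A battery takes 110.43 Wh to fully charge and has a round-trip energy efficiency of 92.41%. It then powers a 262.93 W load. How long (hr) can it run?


Step 1: E_discharge = eta/100 * E_charge = 92.41/100 * 110.43 = 102.05 Wh
Step 2: t = E_discharge / P = 102.05 / 262.93 = 0.3881 hr

0.3881 hr


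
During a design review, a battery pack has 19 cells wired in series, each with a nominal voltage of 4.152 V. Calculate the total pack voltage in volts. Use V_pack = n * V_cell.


With 19 cells in series at 4.152 V each, V_pack = 78.888 V

78.888 V


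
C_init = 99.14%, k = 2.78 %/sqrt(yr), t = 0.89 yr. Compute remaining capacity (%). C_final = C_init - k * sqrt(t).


Step 1: sqrt(0.89 yr) = 0.9434
Step 2: drop = 2.78 * 0.9434 = 2.6227
Step 3: C_final = 99.14 - 2.6227 = 96.52%

96.52%


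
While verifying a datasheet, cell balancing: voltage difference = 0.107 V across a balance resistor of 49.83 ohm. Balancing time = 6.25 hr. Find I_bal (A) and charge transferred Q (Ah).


I_bal = dV / R = 0.107 / 49.83 = 0.0021473 A
Q = I_bal * t = 0.0021473 * 6.25 = 0.01342 Ah

I=0.0021473 A, Q=0.01342 Ah


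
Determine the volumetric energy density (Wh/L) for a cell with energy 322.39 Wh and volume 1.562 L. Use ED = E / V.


Volumetric ED = 322.39 Wh / 1.562 L = 206.4 Wh/L

206.4 Wh/L


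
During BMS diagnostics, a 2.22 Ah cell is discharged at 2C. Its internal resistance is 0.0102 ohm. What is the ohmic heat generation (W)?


Step 1: I = C_rate * capacity = 2 * 2.22 = 4.44 A
Step 2: Q = I^2 * R = 4.44^2 * 0.0102 = 19.714 * 0.0102 = 0.2011 W

0.2011 W


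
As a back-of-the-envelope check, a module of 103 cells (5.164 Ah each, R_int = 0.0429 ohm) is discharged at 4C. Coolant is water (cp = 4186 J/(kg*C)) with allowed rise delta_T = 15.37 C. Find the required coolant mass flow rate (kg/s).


Step 1: I = 4 * 5.164 = 20.656 A
Step 2: Q_cell = I^2 * R = 20.656^2 * 0.0429 = 18.304 W
Step 3: Q_total = 103 * 18.304 = 1885.3 W
Step 4: m_dot = Q_total / (cp * dT) = 1885.3 / (4186 * 15.37) = 0.02930 kg/s

0.02930 kg/s


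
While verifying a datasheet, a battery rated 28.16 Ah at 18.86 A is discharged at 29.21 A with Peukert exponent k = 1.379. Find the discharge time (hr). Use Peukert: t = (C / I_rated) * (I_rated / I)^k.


Step 1: t_rated = C / I_rated = 28.16 / 18.86 = 1.4931 hr
Step 2: ratio = 18.86 / 29.21 = 0.64567
Step 3: ratio^k = 0.64567^1.379 = 0.54702
Step 4: t = t_rated * ratio^k = 1.4931 * 0.54702 = 0.8168 hr

0.8168 hr


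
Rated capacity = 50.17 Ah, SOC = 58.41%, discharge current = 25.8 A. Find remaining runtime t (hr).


Step 1: remaining = SOC/100 * C_total = 58.41/100 * 50.17 = 29.304 Ah
Step 2: t = remaining / I = 29.304 / 25.8 = 1.136 hr

1.136 hr


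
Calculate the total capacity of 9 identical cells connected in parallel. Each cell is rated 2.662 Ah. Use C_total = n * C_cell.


Parallel capacities add: 9 * 2.662 Ah = 23.958 Ah

23.958 Ah


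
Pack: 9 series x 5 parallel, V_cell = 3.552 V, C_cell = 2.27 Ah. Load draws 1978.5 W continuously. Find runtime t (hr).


Step 1: E_pack = Ns * V_cell * Np * C_cell = 9 * 3.552 * 5 * 2.27 = 362.84 Wh
Step 2: t = E_pack / P = 362.84 / 1978.5 = 0.1834 hr

0.1834 hr


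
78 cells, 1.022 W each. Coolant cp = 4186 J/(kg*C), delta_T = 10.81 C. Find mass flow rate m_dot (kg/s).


Step 1: Total heat Q = 78 * 1.022 W = 79.716 W
Step 2: denom = cp * dT = 4186 * 10.81 = 45251
Step 3: m_dot = 79.716 / 45251 = 0.001762 kg/s

0.001762 kg/s


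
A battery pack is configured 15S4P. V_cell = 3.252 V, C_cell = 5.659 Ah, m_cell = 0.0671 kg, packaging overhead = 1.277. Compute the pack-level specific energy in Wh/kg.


Step 1: V_pack = 15 * 3.252 = 48.78 V
Step 2: C_pack = 4 * 5.659 = 22.636 Ah
Step 3: E_pack = V_pack * C_pack = 48.78 * 22.636 = 1104.2 Wh
Step 4: m_pack = 15 * 4 * 0.0671 * 1.277 = 5.1412 kg
Step 5: ED = E_pack / m_pack = 1104.2 / 5.1412 = 214.8 Wh/kg

214.8 Wh/kg


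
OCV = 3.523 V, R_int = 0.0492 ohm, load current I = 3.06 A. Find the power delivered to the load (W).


Step 1: V_terminal = OCV - I*R = 3.523 - 3.06 * 0.0492 = 3.3724 V
Step 2: P_out = V_terminal * I = 3.3724 * 3.06 = 10.32 W

10.32 W


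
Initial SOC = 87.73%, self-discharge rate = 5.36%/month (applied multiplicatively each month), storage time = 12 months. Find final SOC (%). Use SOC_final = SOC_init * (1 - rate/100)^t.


decay = (1 - 5.36/100)^12 = 0.51629
SOC_final = 87.73 * 0.51629 = 45.29%

45.29%


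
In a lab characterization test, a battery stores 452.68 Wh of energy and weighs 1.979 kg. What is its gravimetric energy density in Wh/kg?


Specific energy = 452.68 Wh / 1.979 kg = 228.7 Wh/kg

228.7 Wh/kg


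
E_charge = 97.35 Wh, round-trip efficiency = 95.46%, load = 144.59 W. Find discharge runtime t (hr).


Step 1: E_discharge = eta/100 * E_charge = 95.46/100 * 97.35 = 92.93 Wh
Step 2: t = E_discharge / P = 92.93 / 144.59 = 0.6427 hr

0.6427 hr


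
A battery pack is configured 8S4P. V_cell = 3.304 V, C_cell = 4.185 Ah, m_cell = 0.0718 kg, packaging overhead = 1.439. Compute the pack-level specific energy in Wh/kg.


Step 1: V_pack = 8 * 3.304 = 26.432 V
Step 2: C_pack = 4 * 4.185 = 16.74 Ah
Step 3: E_pack = V_pack * C_pack = 26.432 * 16.74 = 442.47 Wh
Step 4: m_pack = 8 * 4 * 0.0718 * 1.439 = 3.3062 kg
Step 5: ED = E_pack / m_pack = 442.47 / 3.3062 = 133.8 Wh/kg

133.8 Wh/kg


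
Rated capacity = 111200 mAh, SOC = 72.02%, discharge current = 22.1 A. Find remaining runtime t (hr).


Convert: C_total = 111200 mAh = 111.2 Ah
Step 1: remaining = SOC/100 * C_total = 72.02/100 * 111.2 = 80.086 Ah
Step 2: t = remaining / I = 80.086 / 22.1 = 3.624 hr

3.624 hr


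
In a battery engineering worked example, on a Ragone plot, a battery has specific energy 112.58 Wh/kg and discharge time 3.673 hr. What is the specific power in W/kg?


Specific power = 112.58 Wh/kg / 3.673 hr = 30.65 W/kg

30.65 W/kg


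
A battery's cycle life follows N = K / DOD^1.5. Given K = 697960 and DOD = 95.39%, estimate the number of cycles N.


Step 1: DOD^1.5 = 95.39^1.5 = 931.65
Step 2: N = 697960 / 931.65 = 749.2 cycles

749.2 cycles


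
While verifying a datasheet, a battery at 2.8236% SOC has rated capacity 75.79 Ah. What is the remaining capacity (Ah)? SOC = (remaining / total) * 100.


remaining = SOC / 100 * total = 2.8236 / 100 * 75.79 = 2.140 Ah

2.140 Ah


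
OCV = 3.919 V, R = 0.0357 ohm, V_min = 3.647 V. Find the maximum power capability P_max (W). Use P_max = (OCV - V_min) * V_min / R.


P_max = (OCV - V_min) * V_min / R = (3.919 - 3.647) * 3.647 / 0.0357 = 0.272 * 3.647 / 0.0357 = 27.79 W

27.79 W


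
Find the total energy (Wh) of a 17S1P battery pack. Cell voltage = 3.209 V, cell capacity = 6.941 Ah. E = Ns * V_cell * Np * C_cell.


V_pack = 17 * 3.209 = 54.553 V
C_pack = 1 * 6.941 = 6.941 Ah
E = V_pack * C_pack = 54.553 * 6.941 = 378.7 Wh

378.7 Wh


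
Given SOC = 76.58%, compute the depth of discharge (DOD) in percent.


DOD = 100 - SOC = 100 - 76.58 = 23.42%

23.42%


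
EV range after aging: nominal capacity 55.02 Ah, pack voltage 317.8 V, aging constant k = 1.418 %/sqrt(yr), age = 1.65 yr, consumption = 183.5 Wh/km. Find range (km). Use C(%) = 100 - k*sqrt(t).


Step 1: capacity retention = 100 - 1.418 * sqrt(1.65) = 100 - 1.418 * 1.2845 = 98.179%
Step 2: C_now = 55.02 * 98.179/100 = 54.018 Ah
Step 3: E_pack = V * C_now = 317.8 * 54.018 = 17167 Wh
Step 4: range = E_pack / consumption = 17167 / 183.5 = 93.55 km

93.55 km


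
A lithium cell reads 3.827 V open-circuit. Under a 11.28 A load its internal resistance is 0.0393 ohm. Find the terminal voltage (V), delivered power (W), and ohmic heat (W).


Step 1: V_terminal = OCV - I*R = 3.827 - 11.28 * 0.0393 = 3.3837 V
Step 2: P_out = V_terminal * I = 3.3837 * 11.28 = 38.17 W
Step 3: Q = I^2 * R = 11.28^2 * 0.0393 = 5.000 W

V=3.3837 V, P=38.17 W, Q=5.000 W


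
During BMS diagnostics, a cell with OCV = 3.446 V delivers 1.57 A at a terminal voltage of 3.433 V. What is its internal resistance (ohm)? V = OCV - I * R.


R = (OCV - V) / I = (3.446 - 3.433) / 1.57 = 0.008280 ohm

0.008280 ohm


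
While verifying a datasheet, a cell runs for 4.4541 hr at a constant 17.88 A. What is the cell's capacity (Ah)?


C = I * t = 17.88 * 4.4541 = 79.64 Ah

79.64 Ah


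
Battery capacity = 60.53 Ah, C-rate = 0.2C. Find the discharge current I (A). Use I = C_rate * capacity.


At 0.2C: I = 0.2 * 60.53 Ah = 12.106 A

12.106 A


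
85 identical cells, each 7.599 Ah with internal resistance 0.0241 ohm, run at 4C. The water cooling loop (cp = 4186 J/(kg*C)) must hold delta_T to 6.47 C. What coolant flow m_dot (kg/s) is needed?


Step 1: I = 4 * 7.599 = 30.396 A
Step 2: Q_cell = I^2 * R = 30.396^2 * 0.0241 = 22.266 W
Step 3: Q_total = 85 * 22.266 = 1892.6 W
Step 4: m_dot = Q_total / (cp * dT) = 1892.6 / (4186 * 6.47) = 0.06988 kg/s

0.06988 kg/s


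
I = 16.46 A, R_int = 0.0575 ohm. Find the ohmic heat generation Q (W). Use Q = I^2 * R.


I^2 = 270.93
Q = 270.93 * 0.0575 = 15.58 W

15.58 W


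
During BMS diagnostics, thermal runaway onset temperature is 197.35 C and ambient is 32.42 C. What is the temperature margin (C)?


Safety margin = 197.35 C - 32.42 C = 164.93 C

164.93 C


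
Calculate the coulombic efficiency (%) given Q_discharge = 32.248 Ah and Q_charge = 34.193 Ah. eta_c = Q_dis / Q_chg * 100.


eta_c = Q_dis / Q_chg * 100 = 32.248 / 34.193 * 100 = 94.31%

94.31%


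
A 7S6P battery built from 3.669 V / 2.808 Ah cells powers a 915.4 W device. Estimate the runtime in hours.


Step 1: E_pack = Ns * V_cell * Np * C_cell = 7 * 3.669 * 6 * 2.808 = 432.71 Wh
Step 2: t = E_pack / P = 432.71 / 915.4 = 0.4727 hr

0.4727 hr


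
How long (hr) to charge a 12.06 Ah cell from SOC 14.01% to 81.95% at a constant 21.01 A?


Step 1: dSOC = 81.95% - 14.01% = 67.94%
Step 2: delta_Ah = 12.06 * 67.94 / 100 = 8.1936 Ah
Step 3: t = 8.1936 / 21.01 = 0.3900 hr

0.3900 hr


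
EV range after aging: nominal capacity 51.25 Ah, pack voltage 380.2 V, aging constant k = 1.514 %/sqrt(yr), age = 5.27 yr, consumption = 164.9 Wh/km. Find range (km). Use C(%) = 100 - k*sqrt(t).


Step 1: capacity retention = 100 - 1.514 * sqrt(5.27) = 100 - 1.514 * 2.2956 = 96.524%
Step 2: C_now = 51.25 * 96.524/100 = 49.469 Ah
Step 3: E_pack = V * C_now = 380.2 * 49.469 = 18808 Wh
Step 4: range = E_pack / consumption = 18808 / 164.9 = 114.1 km

114.1 km


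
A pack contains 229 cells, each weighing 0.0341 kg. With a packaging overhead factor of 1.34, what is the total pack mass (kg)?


Cell mass sum = 229 * 0.0341 = 7.8089 kg
With overhead 1.34: m_pack = 7.8089 * 1.34 = 10.46 kg

10.46 kg


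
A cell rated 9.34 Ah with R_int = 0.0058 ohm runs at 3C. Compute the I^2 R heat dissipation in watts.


Step 1: I = C_rate * capacity = 3 * 9.34 = 28.02 A
Step 2: Q = I^2 * R = 28.02^2 * 0.0058 = 785.12 * 0.0058 = 4.554 W

4.554 W


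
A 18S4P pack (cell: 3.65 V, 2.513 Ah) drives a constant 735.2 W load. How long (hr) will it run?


Step 1: E_pack = Ns * V_cell * Np * C_cell = 18 * 3.65 * 4 * 2.513 = 660.42 Wh
Step 2: t = E_pack / P = 660.42 / 735.2 = 0.8983 hr

0.8983 hr


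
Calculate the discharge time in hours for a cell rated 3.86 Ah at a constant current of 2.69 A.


Runtime = 3.86 Ah / 2.69 A = 1.435 hr

1.435 hr


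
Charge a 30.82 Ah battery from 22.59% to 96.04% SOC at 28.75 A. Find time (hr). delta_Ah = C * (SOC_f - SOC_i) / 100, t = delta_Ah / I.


Step 1: dSOC = 96.04% - 22.59% = 73.45%
Step 2: delta_Ah = 30.82 * 73.45 / 100 = 22.637 Ah
Step 3: t = 22.637 / 28.75 = 0.7874 hr

0.7874 hr


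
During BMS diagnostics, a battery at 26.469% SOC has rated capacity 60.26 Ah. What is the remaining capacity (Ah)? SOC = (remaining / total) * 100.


remaining = SOC / 100 * total = 26.469 / 100 * 60.26 = 15.95 Ah

15.95 Ah


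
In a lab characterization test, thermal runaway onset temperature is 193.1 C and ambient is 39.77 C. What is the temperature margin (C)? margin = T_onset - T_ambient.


margin = T_onset - T_ambient = 193.1 - 39.77 = 153.33 C

153.33 C


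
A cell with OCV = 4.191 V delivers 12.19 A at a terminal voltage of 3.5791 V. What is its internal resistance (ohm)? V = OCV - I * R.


R = (OCV - V) / I = (4.191 - 3.5791) / 12.19 = 0.05020 ohm

0.05020 ohm


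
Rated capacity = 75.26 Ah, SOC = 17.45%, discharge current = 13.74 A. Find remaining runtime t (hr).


Step 1: remaining = SOC/100 * C_total = 17.45/100 * 75.26 = 13.133 Ah
Step 2: t = remaining / I = 13.133 / 13.74 = 0.9558 hr

0.9558 hr


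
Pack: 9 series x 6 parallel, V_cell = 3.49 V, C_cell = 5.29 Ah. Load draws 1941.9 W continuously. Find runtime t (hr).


Step 1: E_pack = Ns * V_cell * Np * C_cell = 9 * 3.49 * 6 * 5.29 = 996.95 Wh
Step 2: t = E_pack / P = 996.95 / 1941.9 = 0.5134 hr

0.5134 hr


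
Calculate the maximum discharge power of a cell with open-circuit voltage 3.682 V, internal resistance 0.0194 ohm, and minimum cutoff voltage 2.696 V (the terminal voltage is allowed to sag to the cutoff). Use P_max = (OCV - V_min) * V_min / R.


P_max = (OCV - V_min) * V_min / R = (3.682 - 2.696) * 2.696 / 0.0194 = 0.986 * 2.696 / 0.0194 = 137.0 W

137.0 W


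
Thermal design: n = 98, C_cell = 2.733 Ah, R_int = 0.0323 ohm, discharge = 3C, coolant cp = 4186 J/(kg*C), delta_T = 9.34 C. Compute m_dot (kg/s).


Step 1: I = 3 * 2.733 = 8.199 A
Step 2: Q_cell = I^2 * R = 8.199^2 * 0.0323 = 2.1713 W
Step 3: Q_total = 98 * 2.1713 = 212.79 W
Step 4: m_dot = Q_total / (cp * dT) = 212.79 / (4186 * 9.34) = 0.005443 kg/s

0.005443 kg/s


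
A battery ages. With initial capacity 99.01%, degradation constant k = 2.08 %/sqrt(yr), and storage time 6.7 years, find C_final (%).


Step 1: sqrt(6.7 yr) = 2.5884
Step 2: drop = 2.08 * 2.5884 = 5.3839
Step 3: C_final = 99.01 - 5.3839 = 93.63%

93.63%


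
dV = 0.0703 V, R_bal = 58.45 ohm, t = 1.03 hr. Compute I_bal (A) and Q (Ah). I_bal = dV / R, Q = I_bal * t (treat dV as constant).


First, Ohm's law: I_bal = 0.0703 V / 58.45 ohm = 0.0012027 A
Then Q = I * t = 0.0012027 A * 1.03 hr = 0.001239 Ah

I=0.0012027 A, Q=0.001239 Ah


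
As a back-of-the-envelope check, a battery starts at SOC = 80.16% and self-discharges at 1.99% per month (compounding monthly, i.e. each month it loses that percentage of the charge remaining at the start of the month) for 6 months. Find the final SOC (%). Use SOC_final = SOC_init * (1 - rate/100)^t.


decay = (1 - 1.99/100)^6 = 0.88638
SOC_final = 80.16 * 0.88638 = 71.05%

71.05%


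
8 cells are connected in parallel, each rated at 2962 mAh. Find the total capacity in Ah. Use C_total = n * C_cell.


Convert: C_cell = 2962 mAh = 2.962 Ah
C_total = 8 * 2.962 = 23.696 Ah

23.696 Ah


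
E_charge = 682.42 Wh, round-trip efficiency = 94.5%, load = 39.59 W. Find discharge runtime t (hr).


Step 1: E_discharge = eta/100 * E_charge = 94.5/100 * 682.42 = 644.89 Wh
Step 2: t = E_discharge / P = 644.89 / 39.59 = 16.29 hr

16.29 hr


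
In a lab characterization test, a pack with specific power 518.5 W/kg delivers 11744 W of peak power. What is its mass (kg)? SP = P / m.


m = P / SP = 11744 / 518.5 = 22.65 kg

22.65 kg


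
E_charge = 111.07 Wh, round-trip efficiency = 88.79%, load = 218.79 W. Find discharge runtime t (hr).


Step 1: E_discharge = eta/100 * E_charge = 88.79/100 * 111.07 = 98.619 Wh
Step 2: t = E_discharge / P = 98.619 / 218.79 = 0.4507 hr

0.4507 hr


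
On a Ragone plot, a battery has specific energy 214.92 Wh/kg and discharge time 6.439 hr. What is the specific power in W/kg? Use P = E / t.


Specific power = 214.92 Wh/kg / 6.439 hr = 33.38 W/kg

33.38 W/kg


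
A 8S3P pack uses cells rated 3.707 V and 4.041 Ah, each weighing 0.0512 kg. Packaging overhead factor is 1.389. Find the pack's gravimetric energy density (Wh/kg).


Step 1: V_pack = 8 * 3.707 = 29.656 V
Step 2: C_pack = 3 * 4.041 = 12.123 Ah
Step 3: E_pack = V_pack * C_pack = 29.656 * 12.123 = 359.52 Wh
Step 4: m_pack = 8 * 3 * 0.0512 * 1.389 = 1.7068 kg
Step 5: ED = E_pack / m_pack = 359.52 / 1.7068 = 210.6 Wh/kg

210.6 Wh/kg


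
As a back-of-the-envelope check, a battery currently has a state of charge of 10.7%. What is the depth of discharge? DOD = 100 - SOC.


DOD = 100 - SOC = 100 - 10.7 = 89.3%

89.3%


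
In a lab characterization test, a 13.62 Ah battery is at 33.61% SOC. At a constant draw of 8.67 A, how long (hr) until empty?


Step 1: remaining = SOC/100 * C_total = 33.61/100 * 13.62 = 4.5777 Ah
Step 2: t = remaining / I = 4.5777 / 8.67 = 0.5280 hr

0.5280 hr


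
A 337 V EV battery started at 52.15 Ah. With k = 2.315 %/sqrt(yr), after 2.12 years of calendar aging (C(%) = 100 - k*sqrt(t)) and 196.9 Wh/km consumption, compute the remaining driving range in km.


Step 1: capacity retention = 100 - 2.315 * sqrt(2.12) = 100 - 2.315 * 1.456 = 96.629%
Step 2: C_now = 52.15 * 96.629/100 = 50.392 Ah
Step 3: E_pack = V * C_now = 337 * 50.392 = 16982 Wh
Step 4: range = E_pack / consumption = 16982 / 196.9 = 86.25 km

86.25 km
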